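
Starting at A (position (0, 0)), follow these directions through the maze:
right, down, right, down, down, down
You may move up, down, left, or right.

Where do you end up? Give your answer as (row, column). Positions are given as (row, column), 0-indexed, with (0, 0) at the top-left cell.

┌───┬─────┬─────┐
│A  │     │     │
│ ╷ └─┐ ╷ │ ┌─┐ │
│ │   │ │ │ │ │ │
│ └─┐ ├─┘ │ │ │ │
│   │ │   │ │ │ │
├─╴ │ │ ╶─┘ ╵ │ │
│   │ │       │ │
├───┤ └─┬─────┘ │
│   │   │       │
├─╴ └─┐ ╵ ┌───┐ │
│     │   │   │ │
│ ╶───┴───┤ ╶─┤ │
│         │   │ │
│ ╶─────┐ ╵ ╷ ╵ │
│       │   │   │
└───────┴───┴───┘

Following directions step by step:
Start: (0, 0)
  right: (0, 0) → (0, 1)
  down: (0, 1) → (1, 1)
  right: (1, 1) → (1, 2)
  down: (1, 2) → (2, 2)
  down: (2, 2) → (3, 2)
  down: (3, 2) → (4, 2)
Final position: (4, 2)

Path taken:

┌───┬─────┬─────┐
│A ↓│     │     │
│ ╷ └─┐ ╷ │ ┌─┐ │
│ │↳ ↓│ │ │ │ │ │
│ └─┐ ├─┘ │ │ │ │
│   │↓│   │ │ │ │
├─╴ │ │ ╶─┘ ╵ │ │
│   │↓│       │ │
├───┤ └─┬─────┘ │
│   │B  │       │
├─╴ └─┐ ╵ ┌───┐ │
│     │   │   │ │
│ ╶───┴───┤ ╶─┤ │
│         │   │ │
│ ╶─────┐ ╵ ╷ ╵ │
│       │   │   │
└───────┴───┴───┘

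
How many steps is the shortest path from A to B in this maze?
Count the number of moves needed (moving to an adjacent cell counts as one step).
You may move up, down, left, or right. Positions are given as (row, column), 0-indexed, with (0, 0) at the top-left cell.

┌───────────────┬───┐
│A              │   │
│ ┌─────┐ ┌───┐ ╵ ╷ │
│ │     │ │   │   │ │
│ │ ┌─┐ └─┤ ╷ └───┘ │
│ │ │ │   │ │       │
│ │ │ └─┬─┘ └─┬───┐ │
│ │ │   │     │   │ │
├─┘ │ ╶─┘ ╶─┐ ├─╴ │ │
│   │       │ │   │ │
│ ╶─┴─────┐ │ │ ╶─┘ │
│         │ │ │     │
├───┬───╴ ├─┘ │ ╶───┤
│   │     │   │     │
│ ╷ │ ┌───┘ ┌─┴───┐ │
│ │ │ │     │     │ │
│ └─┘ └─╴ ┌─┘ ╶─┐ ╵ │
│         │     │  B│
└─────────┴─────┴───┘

Using BFS to find shortest path:
Start: (0, 0), End: (8, 9)
Path found:
(0,0) → (0,1) → (0,2) → (0,3) → (0,4) → (0,5) → (0,6) → (0,7) → (1,7) → (1,8) → (0,8) → (0,9) → (1,9) → (2,9) → (3,9) → (4,9) → (5,9) → (5,8) → (5,7) → (6,7) → (6,8) → (6,9) → (7,9) → (8,9)
Number of steps: 23

Solution:

┌───────────────┬───┐
│A → → → → → → ↓│↱ ↓│
│ ┌─────┐ ┌───┐ ╵ ╷ │
│ │     │ │   │↳ ↑│↓│
│ │ ┌─┐ └─┤ ╷ └───┘ │
│ │ │ │   │ │      ↓│
│ │ │ └─┬─┘ └─┬───┐ │
│ │ │   │     │   │↓│
├─┘ │ ╶─┘ ╶─┐ ├─╴ │ │
│   │       │ │   │↓│
│ ╶─┴─────┐ │ │ ╶─┘ │
│         │ │ │↓ ← ↲│
├───┬───╴ ├─┘ │ ╶───┤
│   │     │   │↳ → ↓│
│ ╷ │ ┌───┘ ┌─┴───┐ │
│ │ │ │     │     │↓│
│ └─┘ └─╴ ┌─┘ ╶─┐ ╵ │
│         │     │  B│
└─────────┴─────┴───┘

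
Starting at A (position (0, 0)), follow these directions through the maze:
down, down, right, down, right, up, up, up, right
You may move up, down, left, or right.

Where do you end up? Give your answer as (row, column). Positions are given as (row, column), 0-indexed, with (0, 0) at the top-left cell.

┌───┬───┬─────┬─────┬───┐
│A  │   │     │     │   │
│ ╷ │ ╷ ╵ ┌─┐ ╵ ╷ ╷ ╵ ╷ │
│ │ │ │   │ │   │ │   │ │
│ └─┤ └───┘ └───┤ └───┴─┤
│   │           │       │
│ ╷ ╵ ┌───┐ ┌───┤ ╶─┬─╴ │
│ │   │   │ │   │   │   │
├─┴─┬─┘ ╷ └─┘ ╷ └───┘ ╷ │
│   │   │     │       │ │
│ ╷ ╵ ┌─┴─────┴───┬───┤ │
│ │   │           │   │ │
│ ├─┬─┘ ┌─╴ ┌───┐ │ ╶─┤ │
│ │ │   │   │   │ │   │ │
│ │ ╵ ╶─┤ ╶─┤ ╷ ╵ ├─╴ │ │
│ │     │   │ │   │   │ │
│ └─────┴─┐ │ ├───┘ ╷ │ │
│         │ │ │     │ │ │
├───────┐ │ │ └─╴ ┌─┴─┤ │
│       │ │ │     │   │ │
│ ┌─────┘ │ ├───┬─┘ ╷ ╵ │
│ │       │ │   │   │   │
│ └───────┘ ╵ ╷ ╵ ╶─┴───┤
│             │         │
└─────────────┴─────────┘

Following directions step by step:
Start: (0, 0)
  down: (0, 0) → (1, 0)
  down: (1, 0) → (2, 0)
  right: (2, 0) → (2, 1)
  down: (2, 1) → (3, 1)
  right: (3, 1) → (3, 2)
  up: (3, 2) → (2, 2)
  up: (2, 2) → (1, 2)
  up: (1, 2) → (0, 2)
  right: (0, 2) → (0, 3)
Final position: (0, 3)

Path taken:

┌───┬───┬─────┬─────┬───┐
│A  │↱ B│     │     │   │
│ ╷ │ ╷ ╵ ┌─┐ ╵ ╷ ╷ ╵ ╷ │
│↓│ │↑│   │ │   │ │   │ │
│ └─┤ └───┘ └───┤ └───┴─┤
│↳ ↓│↑          │       │
│ ╷ ╵ ┌───┐ ┌───┤ ╶─┬─╴ │
│ │↳ ↑│   │ │   │   │   │
├─┴─┬─┘ ╷ └─┘ ╷ └───┘ ╷ │
│   │   │     │       │ │
│ ╷ ╵ ┌─┴─────┴───┬───┤ │
│ │   │           │   │ │
│ ├─┬─┘ ┌─╴ ┌───┐ │ ╶─┤ │
│ │ │   │   │   │ │   │ │
│ │ ╵ ╶─┤ ╶─┤ ╷ ╵ ├─╴ │ │
│ │     │   │ │   │   │ │
│ └─────┴─┐ │ ├───┘ ╷ │ │
│         │ │ │     │ │ │
├───────┐ │ │ └─╴ ┌─┴─┤ │
│       │ │ │     │   │ │
│ ┌─────┘ │ ├───┬─┘ ╷ ╵ │
│ │       │ │   │   │   │
│ └───────┘ ╵ ╷ ╵ ╶─┴───┤
│             │         │
└─────────────┴─────────┘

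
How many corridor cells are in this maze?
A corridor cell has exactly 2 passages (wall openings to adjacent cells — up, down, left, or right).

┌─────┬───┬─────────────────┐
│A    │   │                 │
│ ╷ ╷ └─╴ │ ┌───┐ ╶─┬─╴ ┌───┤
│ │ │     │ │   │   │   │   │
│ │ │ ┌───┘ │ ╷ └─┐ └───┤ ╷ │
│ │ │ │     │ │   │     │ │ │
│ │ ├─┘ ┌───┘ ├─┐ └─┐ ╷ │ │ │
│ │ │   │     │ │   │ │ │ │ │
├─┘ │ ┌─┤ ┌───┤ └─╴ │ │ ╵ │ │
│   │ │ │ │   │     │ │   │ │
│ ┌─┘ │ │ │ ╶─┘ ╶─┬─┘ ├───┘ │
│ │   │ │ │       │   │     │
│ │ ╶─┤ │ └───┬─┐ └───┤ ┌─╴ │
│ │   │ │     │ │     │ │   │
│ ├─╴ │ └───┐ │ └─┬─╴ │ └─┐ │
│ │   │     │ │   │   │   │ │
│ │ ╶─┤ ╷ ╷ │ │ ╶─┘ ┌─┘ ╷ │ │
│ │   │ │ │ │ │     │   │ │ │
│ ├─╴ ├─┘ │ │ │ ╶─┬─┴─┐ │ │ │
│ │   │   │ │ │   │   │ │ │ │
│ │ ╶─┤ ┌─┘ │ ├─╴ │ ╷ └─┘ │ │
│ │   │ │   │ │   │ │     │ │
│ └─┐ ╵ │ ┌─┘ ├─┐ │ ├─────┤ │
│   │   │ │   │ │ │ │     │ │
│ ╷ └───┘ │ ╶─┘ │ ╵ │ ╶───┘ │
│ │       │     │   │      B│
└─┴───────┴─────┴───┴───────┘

Counting cells with exactly 2 passages:
Total corridor cells: 146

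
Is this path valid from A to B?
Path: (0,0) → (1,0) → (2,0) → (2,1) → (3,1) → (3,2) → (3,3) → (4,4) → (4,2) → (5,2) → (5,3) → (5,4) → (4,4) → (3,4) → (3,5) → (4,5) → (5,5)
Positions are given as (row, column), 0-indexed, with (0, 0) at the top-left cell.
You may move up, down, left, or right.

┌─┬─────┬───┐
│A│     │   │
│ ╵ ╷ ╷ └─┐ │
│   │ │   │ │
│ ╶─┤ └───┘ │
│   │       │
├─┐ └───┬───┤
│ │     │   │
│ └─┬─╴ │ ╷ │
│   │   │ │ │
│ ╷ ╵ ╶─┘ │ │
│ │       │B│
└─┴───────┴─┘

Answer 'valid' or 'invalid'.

Checking path validity:
Result: Invalid move at step 7: cannot move from (3, 3) to (4, 4).

invalid

Correct solution:

┌─┬─────┬───┐
│A│     │   │
│ ╵ ╷ ╷ └─┐ │
│↓  │ │   │ │
│ ╶─┤ └───┘ │
│↳ ↓│       │
├─┐ └───┬───┤
│ │↳ → ↓│↱ ↓│
│ └─┬─╴ │ ╷ │
│   │↓ ↲│↑│↓│
│ ╷ ╵ ╶─┘ │ │
│ │  ↳ → ↑│B│
└─┴───────┴─┘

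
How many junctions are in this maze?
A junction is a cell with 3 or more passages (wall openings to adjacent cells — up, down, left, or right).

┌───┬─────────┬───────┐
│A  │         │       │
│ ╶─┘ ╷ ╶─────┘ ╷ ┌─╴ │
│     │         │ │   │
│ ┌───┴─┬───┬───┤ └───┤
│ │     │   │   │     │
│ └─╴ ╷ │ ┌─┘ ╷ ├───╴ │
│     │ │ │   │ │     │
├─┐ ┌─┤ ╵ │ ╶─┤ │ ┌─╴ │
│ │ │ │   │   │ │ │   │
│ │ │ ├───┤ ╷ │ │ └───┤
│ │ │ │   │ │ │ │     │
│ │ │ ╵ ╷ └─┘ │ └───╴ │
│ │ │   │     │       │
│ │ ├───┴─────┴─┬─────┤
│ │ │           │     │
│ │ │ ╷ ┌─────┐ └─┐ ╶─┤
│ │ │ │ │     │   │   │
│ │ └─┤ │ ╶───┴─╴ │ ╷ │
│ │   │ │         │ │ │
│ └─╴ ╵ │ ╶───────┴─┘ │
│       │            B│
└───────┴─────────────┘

Checking each cell for number of passages:

Junctions found (3+ passages):
  (0, 3): 3 passages
  (0, 8): 3 passages
  (1, 0): 3 passages
  (2, 2): 3 passages
  (3, 1): 3 passages
  (3, 10): 3 passages
  (4, 5): 3 passages
  (7, 3): 3 passages
  (7, 9): 3 passages
  (8, 9): 3 passages
  (9, 4): 3 passages
  (10, 2): 3 passages
Total junctions: 12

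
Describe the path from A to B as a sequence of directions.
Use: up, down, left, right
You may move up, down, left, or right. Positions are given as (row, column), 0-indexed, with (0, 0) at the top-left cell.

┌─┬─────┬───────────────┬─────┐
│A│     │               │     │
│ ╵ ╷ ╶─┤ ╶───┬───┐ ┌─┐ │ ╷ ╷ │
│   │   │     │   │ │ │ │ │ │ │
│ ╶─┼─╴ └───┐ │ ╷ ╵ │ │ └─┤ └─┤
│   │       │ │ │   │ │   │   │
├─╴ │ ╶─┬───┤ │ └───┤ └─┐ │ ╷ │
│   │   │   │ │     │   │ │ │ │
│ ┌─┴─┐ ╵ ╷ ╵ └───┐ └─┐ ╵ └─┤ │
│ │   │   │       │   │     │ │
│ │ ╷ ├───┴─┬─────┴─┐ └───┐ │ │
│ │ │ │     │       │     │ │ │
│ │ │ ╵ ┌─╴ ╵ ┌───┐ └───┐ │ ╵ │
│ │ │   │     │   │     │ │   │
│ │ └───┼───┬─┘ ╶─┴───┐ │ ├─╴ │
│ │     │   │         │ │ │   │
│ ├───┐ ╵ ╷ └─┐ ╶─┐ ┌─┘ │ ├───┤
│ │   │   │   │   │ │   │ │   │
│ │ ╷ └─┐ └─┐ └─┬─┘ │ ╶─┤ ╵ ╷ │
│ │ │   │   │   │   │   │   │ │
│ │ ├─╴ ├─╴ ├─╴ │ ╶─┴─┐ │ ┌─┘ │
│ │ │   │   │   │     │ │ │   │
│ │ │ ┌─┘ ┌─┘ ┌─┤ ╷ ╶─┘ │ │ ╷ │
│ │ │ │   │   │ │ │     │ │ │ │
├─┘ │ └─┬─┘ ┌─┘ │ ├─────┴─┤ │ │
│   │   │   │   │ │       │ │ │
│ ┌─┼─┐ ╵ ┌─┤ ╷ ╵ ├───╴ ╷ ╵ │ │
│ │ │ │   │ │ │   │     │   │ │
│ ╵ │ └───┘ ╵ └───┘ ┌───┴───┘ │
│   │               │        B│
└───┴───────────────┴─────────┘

Finding the path and converting it to directions:
Path through cells: (0,0) → (1,0) → (1,1) → (0,1) → (0,2) → (1,2) → (1,3) → (2,3) → (2,2) → (3,2) → (3,3) → (4,3) → (4,4) → (3,4) → (3,5) → (4,5) → (4,6) → (3,6) → (2,6) → (1,6) → (1,5) → (1,4) → (0,4) → (0,5) → (0,6) → (0,7) → (0,8) → (0,9) → (1,9) → (2,9) → (2,8) → (1,8) → (1,7) → (2,7) → (3,7) → (3,8) → (3,9) → (4,9) → (4,10) → (5,10) → (5,11) → (5,12) → (6,12) → (7,12) → (8,12) → (9,12) → (9,13) → (8,13) → (8,14) → (9,14) → (10,14) → (11,14) → (12,14) → (13,14) → (14,14)
Directions: down, right, up, right, down, right, down, left, down, right, down, right, up, right, down, right, up, up, up, left, left, up, right, right, right, right, right, down, down, left, up, left, down, down, right, right, down, right, down, right, right, down, down, down, down, right, up, right, down, down, down, down, down, down

Solution:

┌─┬─────┬───────────────┬─────┐
│A│↱ ↓  │↱ → → → → ↓    │     │
│ ╵ ╷ ╶─┤ ╶───┬───┐ ┌─┐ │ ╷ ╷ │
│↳ ↑│↳ ↓│↑ ← ↰│↓ ↰│↓│ │ │ │ │ │
│ ╶─┼─╴ └───┐ │ ╷ ╵ │ │ └─┤ └─┤
│   │↓ ↲    │↑│↓│↑ ↲│ │   │   │
├─╴ │ ╶─┬───┤ │ └───┤ └─┐ │ ╷ │
│   │↳ ↓│↱ ↓│↑│↳ → ↓│   │ │ │ │
│ ┌─┴─┐ ╵ ╷ ╵ └───┐ └─┐ ╵ └─┤ │
│ │   │↳ ↑│↳ ↑    │↳ ↓│     │ │
│ │ ╷ ├───┴─┬─────┴─┐ └───┐ │ │
│ │ │ │     │       │↳ → ↓│ │ │
│ │ │ ╵ ┌─╴ ╵ ┌───┐ └───┐ │ ╵ │
│ │ │   │     │   │     │↓│   │
│ │ └───┼───┬─┘ ╶─┴───┐ │ ├─╴ │
│ │     │   │         │ │↓│   │
│ ├───┐ ╵ ╷ └─┐ ╶─┐ ┌─┘ │ ├───┤
│ │   │   │   │   │ │   │↓│↱ ↓│
│ │ ╷ └─┐ └─┐ └─┬─┘ │ ╶─┤ ╵ ╷ │
│ │ │   │   │   │   │   │↳ ↑│↓│
│ │ ├─╴ ├─╴ ├─╴ │ ╶─┴─┐ │ ┌─┘ │
│ │ │   │   │   │     │ │ │  ↓│
│ │ │ ┌─┘ ┌─┘ ┌─┤ ╷ ╶─┘ │ │ ╷ │
│ │ │ │   │   │ │ │     │ │ │↓│
├─┘ │ └─┬─┘ ┌─┘ │ ├─────┴─┤ │ │
│   │   │   │   │ │       │ │↓│
│ ┌─┼─┐ ╵ ┌─┤ ╷ ╵ ├───╴ ╷ ╵ │ │
│ │ │ │   │ │ │   │     │   │↓│
│ ╵ │ └───┘ ╵ └───┘ ┌───┴───┘ │
│   │               │        B│
└───┴───────────────┴─────────┘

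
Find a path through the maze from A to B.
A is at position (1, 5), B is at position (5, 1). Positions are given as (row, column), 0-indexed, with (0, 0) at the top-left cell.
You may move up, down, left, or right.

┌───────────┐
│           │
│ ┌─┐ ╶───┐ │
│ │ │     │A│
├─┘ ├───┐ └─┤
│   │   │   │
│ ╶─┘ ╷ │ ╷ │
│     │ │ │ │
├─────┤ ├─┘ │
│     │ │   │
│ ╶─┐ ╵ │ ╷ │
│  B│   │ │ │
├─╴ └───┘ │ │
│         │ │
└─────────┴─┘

Finding the shortest path from (1, 5) to (5, 1):
Path length: 18 steps
Directions: up → left → left → left → down → right → right → down → right → down → down → left → down → down → left → left → left → up

Solution:

┌───────────┐
│    ↓ ← ← ↰│
│ ┌─┐ ╶───┐ │
│ │ │↳ → ↓│A│
├─┘ ├───┐ └─┤
│   │   │↳ ↓│
│ ╶─┘ ╷ │ ╷ │
│     │ │ │↓│
├─────┤ ├─┘ │
│     │ │↓ ↲│
│ ╶─┐ ╵ │ ╷ │
│  B│   │↓│ │
├─╴ └───┘ │ │
│  ↑ ← ← ↲│ │
└─────────┴─┘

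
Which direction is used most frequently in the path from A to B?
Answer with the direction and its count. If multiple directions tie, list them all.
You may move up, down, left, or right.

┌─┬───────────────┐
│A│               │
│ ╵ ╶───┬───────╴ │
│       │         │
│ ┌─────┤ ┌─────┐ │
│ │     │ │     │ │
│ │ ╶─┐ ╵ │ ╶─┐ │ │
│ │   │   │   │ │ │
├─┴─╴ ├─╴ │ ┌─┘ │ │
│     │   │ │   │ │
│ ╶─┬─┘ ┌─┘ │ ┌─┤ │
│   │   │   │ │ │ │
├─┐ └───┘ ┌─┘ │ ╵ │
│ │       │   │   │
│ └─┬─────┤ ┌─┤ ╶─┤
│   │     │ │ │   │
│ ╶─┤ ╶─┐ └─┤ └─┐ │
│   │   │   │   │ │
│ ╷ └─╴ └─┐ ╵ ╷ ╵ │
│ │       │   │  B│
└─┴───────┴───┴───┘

Directions: down, right, up, right, right, right, right, right, right, right, down, down, down, down, down, down, left, down, right, down, down
Counts: {'down': 10, 'right': 9, 'up': 1, 'left': 1}
Most common: down (10 times)

Solution:

┌─┬───────────────┐
│A│↱ → → → → → → ↓│
│ ╵ ╶───┬───────╴ │
│↳ ↑    │        ↓│
│ ┌─────┤ ┌─────┐ │
│ │     │ │     │↓│
│ │ ╶─┐ ╵ │ ╶─┐ │ │
│ │   │   │   │ │↓│
├─┴─╴ ├─╴ │ ┌─┘ │ │
│     │   │ │   │↓│
│ ╶─┬─┘ ┌─┘ │ ┌─┤ │
│   │   │   │ │ │↓│
├─┐ └───┘ ┌─┘ │ ╵ │
│ │       │   │↓ ↲│
│ └─┬─────┤ ┌─┤ ╶─┤
│   │     │ │ │↳ ↓│
│ ╶─┤ ╶─┐ └─┤ └─┐ │
│   │   │   │   │↓│
│ ╷ └─╴ └─┐ ╵ ╷ ╵ │
│ │       │   │  B│
└─┴───────┴───┴───┘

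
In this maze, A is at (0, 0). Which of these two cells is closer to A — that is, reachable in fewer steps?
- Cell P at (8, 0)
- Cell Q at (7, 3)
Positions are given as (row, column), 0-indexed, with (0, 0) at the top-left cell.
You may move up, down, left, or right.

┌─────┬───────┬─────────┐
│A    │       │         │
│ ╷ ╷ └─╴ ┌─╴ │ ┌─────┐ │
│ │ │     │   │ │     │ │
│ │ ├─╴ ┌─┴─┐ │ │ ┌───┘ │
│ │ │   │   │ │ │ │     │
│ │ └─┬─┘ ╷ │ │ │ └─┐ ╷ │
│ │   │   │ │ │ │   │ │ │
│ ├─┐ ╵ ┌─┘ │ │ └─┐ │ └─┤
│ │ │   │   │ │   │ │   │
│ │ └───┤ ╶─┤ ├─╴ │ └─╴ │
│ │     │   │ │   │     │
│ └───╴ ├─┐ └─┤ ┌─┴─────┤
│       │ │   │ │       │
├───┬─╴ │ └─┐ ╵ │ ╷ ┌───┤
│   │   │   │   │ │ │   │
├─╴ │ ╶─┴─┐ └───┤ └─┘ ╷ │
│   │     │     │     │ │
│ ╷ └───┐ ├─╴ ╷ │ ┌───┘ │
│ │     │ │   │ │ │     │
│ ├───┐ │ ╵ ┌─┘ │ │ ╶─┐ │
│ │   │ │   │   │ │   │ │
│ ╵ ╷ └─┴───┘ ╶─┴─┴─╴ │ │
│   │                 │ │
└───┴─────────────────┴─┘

Shortest path A → P at (8, 0): 36 steps
Shortest path A → Q at (7, 3): 10 steps

Q is closer (10 steps vs 36 steps).

Path to P:

┌─────┬───────┬─────────┐
│A    │       │         │
│ ╷ ╷ └─╴ ┌─╴ │ ┌─────┐ │
│↓│ │     │   │ │     │ │
│ │ ├─╴ ┌─┴─┐ │ │ ┌───┘ │
│↓│ │   │   │ │ │ │     │
│ │ └─┬─┘ ╷ │ │ │ └─┐ ╷ │
│↓│   │   │ │ │ │   │ │ │
│ ├─┐ ╵ ┌─┘ │ │ └─┐ │ └─┤
│↓│ │   │   │ │   │ │   │
│ │ └───┤ ╶─┤ ├─╴ │ └─╴ │
│↓│     │   │ │   │     │
│ └───╴ ├─┐ └─┤ ┌─┴─────┤
│↳ → → ↓│ │   │ │       │
├───┬─╴ │ └─┐ ╵ │ ╷ ┌───┤
│   │↓ ↲│   │   │ │ │   │
├─╴ │ ╶─┴─┐ └───┤ └─┘ ╷ │
│P  │↳ → ↓│  ↱ ↓│     │ │
│ ╷ └───┐ ├─╴ ╷ │ ┌───┘ │
│↑│     │↓│↱ ↑│↓│ │     │
│ ├───┐ │ ╵ ┌─┘ │ │ ╶─┐ │
│↑│↓ ↰│ │↳ ↑│↓ ↲│ │   │ │
│ ╵ ╷ └─┴───┘ ╶─┴─┴─╴ │ │
│↑ ↲│↑ ← ← ← ↲        │ │
└───┴─────────────────┴─┘

Path to Q:

┌─────┬───────┬─────────┐
│A    │       │         │
│ ╷ ╷ └─╴ ┌─╴ │ ┌─────┐ │
│↓│ │     │   │ │     │ │
│ │ ├─╴ ┌─┴─┐ │ │ ┌───┘ │
│↓│ │   │   │ │ │ │     │
│ │ └─┬─┘ ╷ │ │ │ └─┐ ╷ │
│↓│   │   │ │ │ │   │ │ │
│ ├─┐ ╵ ┌─┘ │ │ └─┐ │ └─┤
│↓│ │   │   │ │   │ │   │
│ │ └───┤ ╶─┤ ├─╴ │ └─╴ │
│↓│     │   │ │   │     │
│ └───╴ ├─┐ └─┤ ┌─┴─────┤
│↳ → → ↓│ │   │ │       │
├───┬─╴ │ └─┐ ╵ │ ╷ ┌───┤
│   │  Q│   │   │ │ │   │
├─╴ │ ╶─┴─┐ └───┤ └─┘ ╷ │
│   │     │     │     │ │
│ ╷ └───┐ ├─╴ ╷ │ ┌───┘ │
│ │     │ │   │ │ │     │
│ ├───┐ │ ╵ ┌─┘ │ │ ╶─┐ │
│ │   │ │   │   │ │   │ │
│ ╵ ╷ └─┴───┘ ╶─┴─┴─╴ │ │
│   │                 │ │
└───┴─────────────────┴─┘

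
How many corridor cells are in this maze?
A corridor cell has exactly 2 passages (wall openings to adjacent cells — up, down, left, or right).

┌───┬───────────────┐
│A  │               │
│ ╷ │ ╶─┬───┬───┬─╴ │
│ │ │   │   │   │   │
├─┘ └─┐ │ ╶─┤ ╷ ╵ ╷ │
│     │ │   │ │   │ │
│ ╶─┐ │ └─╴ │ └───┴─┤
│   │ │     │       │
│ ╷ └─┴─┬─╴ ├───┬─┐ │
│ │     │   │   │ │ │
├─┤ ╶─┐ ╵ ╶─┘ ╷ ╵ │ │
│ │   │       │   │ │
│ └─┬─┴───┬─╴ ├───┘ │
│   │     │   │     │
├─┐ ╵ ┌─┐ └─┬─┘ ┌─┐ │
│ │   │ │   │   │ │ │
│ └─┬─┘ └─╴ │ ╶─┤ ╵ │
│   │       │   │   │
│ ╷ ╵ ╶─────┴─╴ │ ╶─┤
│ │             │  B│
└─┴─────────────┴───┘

Counting cells with exactly 2 passages:
Total corridor cells: 74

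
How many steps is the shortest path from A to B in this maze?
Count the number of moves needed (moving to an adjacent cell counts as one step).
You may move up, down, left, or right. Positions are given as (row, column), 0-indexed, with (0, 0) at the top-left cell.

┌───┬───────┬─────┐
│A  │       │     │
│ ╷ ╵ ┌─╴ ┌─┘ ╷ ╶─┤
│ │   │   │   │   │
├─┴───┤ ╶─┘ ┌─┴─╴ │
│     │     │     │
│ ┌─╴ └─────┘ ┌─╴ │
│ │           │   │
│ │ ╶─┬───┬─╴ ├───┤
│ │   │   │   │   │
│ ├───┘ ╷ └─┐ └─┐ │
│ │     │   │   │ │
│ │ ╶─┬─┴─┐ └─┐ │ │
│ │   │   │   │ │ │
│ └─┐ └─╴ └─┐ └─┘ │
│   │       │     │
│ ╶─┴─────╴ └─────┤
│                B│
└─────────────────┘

Using BFS to find shortest path:
Start: (0, 0), End: (8, 8)
Path found:
(0,0) → (0,1) → (1,1) → (1,2) → (0,2) → (0,3) → (0,4) → (1,4) → (1,3) → (2,3) → (2,4) → (2,5) → (1,5) → (1,6) → (0,6) → (0,7) → (1,7) → (1,8) → (2,8) → (2,7) → (2,6) → (3,6) → (3,5) → (3,4) → (3,3) → (3,2) → (2,2) → (2,1) → (2,0) → (3,0) → (4,0) → (5,0) → (6,0) → (7,0) → (8,0) → (8,1) → (8,2) → (8,3) → (8,4) → (8,5) → (8,6) → (8,7) → (8,8)
Number of steps: 42

Solution:

┌───┬───────┬─────┐
│A ↓│↱ → ↓  │↱ ↓  │
│ ╷ ╵ ┌─╴ ┌─┘ ╷ ╶─┤
│ │↳ ↑│↓ ↲│↱ ↑│↳ ↓│
├─┴───┤ ╶─┘ ┌─┴─╴ │
│↓ ← ↰│↳ → ↑│↓ ← ↲│
│ ┌─╴ └─────┘ ┌─╴ │
│↓│  ↑ ← ← ← ↲│   │
│ │ ╶─┬───┬─╴ ├───┤
│↓│   │   │   │   │
│ ├───┘ ╷ └─┐ └─┐ │
│↓│     │   │   │ │
│ │ ╶─┬─┴─┐ └─┐ │ │
│↓│   │   │   │ │ │
│ └─┐ └─╴ └─┐ └─┘ │
│↓  │       │     │
│ ╶─┴─────╴ └─────┤
│↳ → → → → → → → B│
└─────────────────┘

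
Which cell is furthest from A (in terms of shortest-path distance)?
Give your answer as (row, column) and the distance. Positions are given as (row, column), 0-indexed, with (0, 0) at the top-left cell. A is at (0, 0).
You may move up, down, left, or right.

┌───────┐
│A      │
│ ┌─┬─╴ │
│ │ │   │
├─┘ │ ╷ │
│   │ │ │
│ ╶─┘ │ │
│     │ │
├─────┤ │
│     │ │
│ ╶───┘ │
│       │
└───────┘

Computing BFS distances from A to all cells:
Furthest cell: (4, 2)
Distance: 14 steps

Path from A to the furthest cell:

┌───────┐
│A → → ↓│
│ ┌─┬─╴ │
│ │ │  ↓│
├─┘ │ ╷ │
│   │ │↓│
│ ╶─┘ │ │
│     │↓│
├─────┤ │
│↱ → B│↓│
│ ╶───┘ │
│↑ ← ← ↲│
└───────┘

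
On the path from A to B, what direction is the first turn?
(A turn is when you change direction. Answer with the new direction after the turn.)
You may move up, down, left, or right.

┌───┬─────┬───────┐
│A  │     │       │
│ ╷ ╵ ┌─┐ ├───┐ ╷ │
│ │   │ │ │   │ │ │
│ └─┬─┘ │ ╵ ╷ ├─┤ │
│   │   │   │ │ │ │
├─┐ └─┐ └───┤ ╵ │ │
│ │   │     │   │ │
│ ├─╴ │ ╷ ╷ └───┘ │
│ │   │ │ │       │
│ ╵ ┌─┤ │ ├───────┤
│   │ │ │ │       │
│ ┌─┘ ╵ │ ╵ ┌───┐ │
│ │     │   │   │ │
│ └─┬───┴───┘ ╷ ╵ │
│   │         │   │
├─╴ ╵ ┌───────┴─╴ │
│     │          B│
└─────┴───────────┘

Directions: down, down, right, down, right, down, left, down, left, down, down, right, down, right, up, right, right, right, right, up, right, down, right, down
First turn direction: right

Solution:

┌───┬─────┬───────┐
│A  │     │       │
│ ╷ ╵ ┌─┐ ├───┐ ╷ │
│↓│   │ │ │   │ │ │
│ └─┬─┘ │ ╵ ╷ ├─┤ │
│↳ ↓│   │   │ │ │ │
├─┐ └─┐ └───┤ ╵ │ │
│ │↳ ↓│     │   │ │
│ ├─╴ │ ╷ ╷ └───┘ │
│ │↓ ↲│ │ │       │
│ ╵ ┌─┤ │ ├───────┤
│↓ ↲│ │ │ │       │
│ ┌─┘ ╵ │ ╵ ┌───┐ │
│↓│     │   │↱ ↓│ │
│ └─┬───┴───┘ ╷ ╵ │
│↳ ↓│↱ → → → ↑│↳ ↓│
├─╴ ╵ ┌───────┴─╴ │
│  ↳ ↑│          B│
└─────┴───────────┘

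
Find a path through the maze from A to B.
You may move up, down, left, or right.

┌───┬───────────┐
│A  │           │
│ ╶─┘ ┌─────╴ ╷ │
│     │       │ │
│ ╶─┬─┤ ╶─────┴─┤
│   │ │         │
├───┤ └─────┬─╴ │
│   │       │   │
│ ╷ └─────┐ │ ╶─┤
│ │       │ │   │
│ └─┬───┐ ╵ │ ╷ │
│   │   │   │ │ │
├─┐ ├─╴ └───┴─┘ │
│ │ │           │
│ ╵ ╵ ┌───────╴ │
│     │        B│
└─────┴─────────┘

Finding the shortest path through the maze:
Path length: 24 steps
Directions: down → right → right → up → right → right → right → right → down → left → left → left → down → right → right → right → right → down → left → down → right → down → down → down

Solution:

┌───┬───────────┐
│A  │↱ → → → ↓  │
│ ╶─┘ ┌─────╴ ╷ │
│↳ → ↑│↓ ← ← ↲│ │
│ ╶─┬─┤ ╶─────┴─┤
│   │ │↳ → → → ↓│
├───┤ └─────┬─╴ │
│   │       │↓ ↲│
│ ╷ └─────┐ │ ╶─┤
│ │       │ │↳ ↓│
│ └─┬───┐ ╵ │ ╷ │
│   │   │   │ │↓│
├─┐ ├─╴ └───┴─┘ │
│ │ │          ↓│
│ ╵ ╵ ┌───────╴ │
│     │        B│
└─────┴─────────┘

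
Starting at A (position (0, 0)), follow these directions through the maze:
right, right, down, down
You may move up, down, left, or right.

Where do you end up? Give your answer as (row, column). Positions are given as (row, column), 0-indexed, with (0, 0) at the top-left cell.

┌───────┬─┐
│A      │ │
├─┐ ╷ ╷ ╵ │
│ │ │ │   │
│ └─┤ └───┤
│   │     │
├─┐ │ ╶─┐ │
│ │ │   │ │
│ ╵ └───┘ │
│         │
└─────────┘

Following directions step by step:
Start: (0, 0)
  right: (0, 0) → (0, 1)
  right: (0, 1) → (0, 2)
  down: (0, 2) → (1, 2)
  down: (1, 2) → (2, 2)
Final position: (2, 2)

Path taken:

┌───────┬─┐
│A → ↓  │ │
├─┐ ╷ ╷ ╵ │
│ │ │↓│   │
│ └─┤ └───┤
│   │B    │
├─┐ │ ╶─┐ │
│ │ │   │ │
│ ╵ └───┘ │
│         │
└─────────┘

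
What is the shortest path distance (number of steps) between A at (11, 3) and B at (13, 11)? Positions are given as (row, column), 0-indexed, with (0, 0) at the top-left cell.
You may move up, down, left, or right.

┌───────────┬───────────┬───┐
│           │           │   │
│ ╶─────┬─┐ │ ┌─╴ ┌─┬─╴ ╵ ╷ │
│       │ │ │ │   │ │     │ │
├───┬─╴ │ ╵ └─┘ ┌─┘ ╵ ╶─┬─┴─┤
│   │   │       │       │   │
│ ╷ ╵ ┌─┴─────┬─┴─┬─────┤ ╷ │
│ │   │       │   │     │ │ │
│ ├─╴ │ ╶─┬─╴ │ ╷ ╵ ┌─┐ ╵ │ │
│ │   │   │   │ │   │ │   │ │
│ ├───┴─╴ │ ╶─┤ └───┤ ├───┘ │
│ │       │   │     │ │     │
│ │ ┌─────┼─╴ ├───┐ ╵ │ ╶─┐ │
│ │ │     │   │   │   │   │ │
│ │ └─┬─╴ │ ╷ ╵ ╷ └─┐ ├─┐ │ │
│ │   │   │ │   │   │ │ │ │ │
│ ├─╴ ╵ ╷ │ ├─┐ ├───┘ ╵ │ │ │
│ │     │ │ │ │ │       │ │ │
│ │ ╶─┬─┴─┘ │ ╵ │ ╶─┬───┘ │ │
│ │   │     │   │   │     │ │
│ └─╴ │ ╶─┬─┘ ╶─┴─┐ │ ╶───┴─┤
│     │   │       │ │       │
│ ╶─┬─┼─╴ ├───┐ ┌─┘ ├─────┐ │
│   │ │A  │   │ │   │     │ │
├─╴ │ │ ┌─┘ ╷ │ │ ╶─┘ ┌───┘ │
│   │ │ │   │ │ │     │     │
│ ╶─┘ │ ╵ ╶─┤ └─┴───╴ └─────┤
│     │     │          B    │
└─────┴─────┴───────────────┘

Finding path from (11, 3) to (13, 11):
Path: (11,3) → (12,3) → (13,3) → (13,4) → (12,4) → (12,5) → (11,5) → (11,6) → (12,6) → (13,6) → (13,7) → (13,8) → (13,9) → (13,10) → (13,11)
Distance: 14 steps

Solution:

┌───────────┬───────────┬───┐
│           │           │   │
│ ╶─────┬─┐ │ ┌─╴ ┌─┬─╴ ╵ ╷ │
│       │ │ │ │   │ │     │ │
├───┬─╴ │ ╵ └─┘ ┌─┘ ╵ ╶─┬─┴─┤
│   │   │       │       │   │
│ ╷ ╵ ┌─┴─────┬─┴─┬─────┤ ╷ │
│ │   │       │   │     │ │ │
│ ├─╴ │ ╶─┬─╴ │ ╷ ╵ ┌─┐ ╵ │ │
│ │   │   │   │ │   │ │   │ │
│ ├───┴─╴ │ ╶─┤ └───┤ ├───┘ │
│ │       │   │     │ │     │
│ │ ┌─────┼─╴ ├───┐ ╵ │ ╶─┐ │
│ │ │     │   │   │   │   │ │
│ │ └─┬─╴ │ ╷ ╵ ╷ └─┐ ├─┐ │ │
│ │   │   │ │   │   │ │ │ │ │
│ ├─╴ ╵ ╷ │ ├─┐ ├───┘ ╵ │ │ │
│ │     │ │ │ │ │       │ │ │
│ │ ╶─┬─┴─┘ │ ╵ │ ╶─┬───┘ │ │
│ │   │     │   │   │     │ │
│ └─╴ │ ╶─┬─┘ ╶─┴─┐ │ ╶───┴─┤
│     │   │       │ │       │
│ ╶─┬─┼─╴ ├───┐ ┌─┘ ├─────┐ │
│   │ │A  │↱ ↓│ │   │     │ │
├─╴ │ │ ┌─┘ ╷ │ │ ╶─┘ ┌───┘ │
│   │ │↓│↱ ↑│↓│ │     │     │
│ ╶─┘ │ ╵ ╶─┤ └─┴───╴ └─────┤
│     │↳ ↑  │↳ → → → → B    │
└─────┴─────┴───────────────┘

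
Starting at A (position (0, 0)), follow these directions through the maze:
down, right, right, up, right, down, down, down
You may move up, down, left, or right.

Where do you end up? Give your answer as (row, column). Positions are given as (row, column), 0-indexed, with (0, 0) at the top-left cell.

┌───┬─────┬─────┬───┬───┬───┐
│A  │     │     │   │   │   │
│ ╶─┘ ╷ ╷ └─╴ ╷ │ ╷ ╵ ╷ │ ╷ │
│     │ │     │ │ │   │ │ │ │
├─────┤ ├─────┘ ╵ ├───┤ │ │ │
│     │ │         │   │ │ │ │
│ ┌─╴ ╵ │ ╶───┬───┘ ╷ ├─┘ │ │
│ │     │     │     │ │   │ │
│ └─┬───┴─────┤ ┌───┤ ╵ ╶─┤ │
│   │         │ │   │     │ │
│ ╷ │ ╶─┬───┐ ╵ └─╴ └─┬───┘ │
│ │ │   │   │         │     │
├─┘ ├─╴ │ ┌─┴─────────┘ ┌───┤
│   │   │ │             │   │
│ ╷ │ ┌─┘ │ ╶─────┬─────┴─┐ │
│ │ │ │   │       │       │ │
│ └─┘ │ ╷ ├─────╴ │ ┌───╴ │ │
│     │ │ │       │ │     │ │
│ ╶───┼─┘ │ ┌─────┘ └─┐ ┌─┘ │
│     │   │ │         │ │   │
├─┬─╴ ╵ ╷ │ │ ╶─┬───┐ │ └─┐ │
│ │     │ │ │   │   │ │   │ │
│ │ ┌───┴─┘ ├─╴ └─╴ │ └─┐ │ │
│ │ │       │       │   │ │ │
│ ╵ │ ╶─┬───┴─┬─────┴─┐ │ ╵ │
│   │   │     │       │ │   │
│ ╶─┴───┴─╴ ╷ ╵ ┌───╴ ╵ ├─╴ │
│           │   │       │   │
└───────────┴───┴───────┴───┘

Following directions step by step:
Start: (0, 0)
  down: (0, 0) → (1, 0)
  right: (1, 0) → (1, 1)
  right: (1, 1) → (1, 2)
  up: (1, 2) → (0, 2)
  right: (0, 2) → (0, 3)
  down: (0, 3) → (1, 3)
  down: (1, 3) → (2, 3)
  down: (2, 3) → (3, 3)
Final position: (3, 3)

Path taken:

┌───┬─────┬─────┬───┬───┬───┐
│A  │↱ ↓  │     │   │   │   │
│ ╶─┘ ╷ ╷ └─╴ ╷ │ ╷ ╵ ╷ │ ╷ │
│↳ → ↑│↓│     │ │ │   │ │ │ │
├─────┤ ├─────┘ ╵ ├───┤ │ │ │
│     │↓│         │   │ │ │ │
│ ┌─╴ ╵ │ ╶───┬───┘ ╷ ├─┘ │ │
│ │    B│     │     │ │   │ │
│ └─┬───┴─────┤ ┌───┤ ╵ ╶─┤ │
│   │         │ │   │     │ │
│ ╷ │ ╶─┬───┐ ╵ └─╴ └─┬───┘ │
│ │ │   │   │         │     │
├─┘ ├─╴ │ ┌─┴─────────┘ ┌───┤
│   │   │ │             │   │
│ ╷ │ ┌─┘ │ ╶─────┬─────┴─┐ │
│ │ │ │   │       │       │ │
│ └─┘ │ ╷ ├─────╴ │ ┌───╴ │ │
│     │ │ │       │ │     │ │
│ ╶───┼─┘ │ ┌─────┘ └─┐ ┌─┘ │
│     │   │ │         │ │   │
├─┬─╴ ╵ ╷ │ │ ╶─┬───┐ │ └─┐ │
│ │     │ │ │   │   │ │   │ │
│ │ ┌───┴─┘ ├─╴ └─╴ │ └─┐ │ │
│ │ │       │       │   │ │ │
│ ╵ │ ╶─┬───┴─┬─────┴─┐ │ ╵ │
│   │   │     │       │ │   │
│ ╶─┴───┴─╴ ╷ ╵ ┌───╴ ╵ ├─╴ │
│           │   │       │   │
└───────────┴───┴───────┴───┘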